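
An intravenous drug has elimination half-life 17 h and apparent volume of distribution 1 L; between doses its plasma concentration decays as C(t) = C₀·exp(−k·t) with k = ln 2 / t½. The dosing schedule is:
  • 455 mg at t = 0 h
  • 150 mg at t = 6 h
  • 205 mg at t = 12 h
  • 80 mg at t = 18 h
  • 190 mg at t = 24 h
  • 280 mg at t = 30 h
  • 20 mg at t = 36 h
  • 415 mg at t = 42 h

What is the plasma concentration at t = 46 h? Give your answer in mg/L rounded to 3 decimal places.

k = ln 2 / 17 = 0.04077 per h
Dose 1 (455 mg at t=0 h): 455·exp(−0.04077·46) = 69.736 mg/L
Dose 2 (150 mg at t=6 h): 150·exp(−0.04077·40) = 29.362 mg/L
Dose 3 (205 mg at t=12 h): 205·exp(−0.04077·34) = 51.250 mg/L
Dose 4 (80 mg at t=18 h): 80·exp(−0.04077·28) = 25.543 mg/L
Dose 5 (190 mg at t=24 h): 190·exp(−0.04077·22) = 77.479 mg/L
Dose 6 (280 mg at t=30 h): 280·exp(−0.04077·16) = 145.826 mg/L
Dose 7 (20 mg at t=36 h): 20·exp(−0.04077·10) = 13.303 mg/L
Dose 8 (415 mg at t=42 h): 415·exp(−0.04077·4) = 352.547 mg/L
C(46) = 69.736 + 29.362 + 51.250 + 25.543 + 77.479 + 145.826 + 13.303 + 352.547 = 765.048 mg/L

765.048 mg/L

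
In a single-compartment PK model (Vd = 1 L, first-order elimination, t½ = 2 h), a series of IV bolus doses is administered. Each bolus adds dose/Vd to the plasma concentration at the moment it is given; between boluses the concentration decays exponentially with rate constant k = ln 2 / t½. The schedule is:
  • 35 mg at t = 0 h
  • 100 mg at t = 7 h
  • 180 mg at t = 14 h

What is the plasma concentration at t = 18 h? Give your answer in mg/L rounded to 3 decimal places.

k = ln 2 / 2 = 0.34657 per h
Dose 1 (35 mg at t=0 h): 35·exp(−0.34657·18) = 0.068 mg/L
Dose 2 (100 mg at t=7 h): 100·exp(−0.34657·11) = 2.210 mg/L
Dose 3 (180 mg at t=14 h): 180·exp(−0.34657·4) = 45.000 mg/L
C(18) = 0.068 + 2.210 + 45.000 = 47.278 mg/L

47.278 mg/L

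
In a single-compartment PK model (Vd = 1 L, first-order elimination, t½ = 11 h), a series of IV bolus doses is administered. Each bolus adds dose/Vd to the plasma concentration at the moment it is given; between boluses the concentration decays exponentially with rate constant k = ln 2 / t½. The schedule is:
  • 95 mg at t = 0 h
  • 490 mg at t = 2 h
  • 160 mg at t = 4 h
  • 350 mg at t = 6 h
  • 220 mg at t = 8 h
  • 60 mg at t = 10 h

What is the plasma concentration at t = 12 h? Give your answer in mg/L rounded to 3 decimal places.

k = ln 2 / 11 = 0.06301 per h
Dose 1 (95 mg at t=0 h): 95·exp(−0.06301·12) = 44.599 mg/L
Dose 2 (490 mg at t=2 h): 490·exp(−0.06301·10) = 260.935 mg/L
Dose 3 (160 mg at t=4 h): 160·exp(−0.06301·8) = 96.647 mg/L
Dose 4 (350 mg at t=6 h): 350·exp(−0.06301·6) = 239.811 mg/L
Dose 5 (220 mg at t=8 h): 220·exp(−0.06301·4) = 170.985 mg/L
Dose 6 (60 mg at t=10 h): 60·exp(−0.06301·2) = 52.895 mg/L
C(12) = 44.599 + 260.935 + 96.647 + 239.811 + 170.985 + 52.895 = 865.873 mg/L

865.873 mg/L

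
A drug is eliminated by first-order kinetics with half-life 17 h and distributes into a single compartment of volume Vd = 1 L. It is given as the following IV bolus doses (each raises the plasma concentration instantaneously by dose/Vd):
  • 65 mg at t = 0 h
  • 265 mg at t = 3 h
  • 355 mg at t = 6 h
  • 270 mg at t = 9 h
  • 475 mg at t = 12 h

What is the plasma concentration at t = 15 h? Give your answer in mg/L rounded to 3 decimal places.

1075.399 mg/L

k = ln 2 / 17 = 0.04077 per h
Dose 1 (65 mg at t=0 h): 65·exp(−0.04077·15) = 35.261 mg/L
Dose 2 (265 mg at t=3 h): 265·exp(−0.04077·12) = 162.463 mg/L
Dose 3 (355 mg at t=6 h): 355·exp(−0.04077·9) = 245.957 mg/L
Dose 4 (270 mg at t=9 h): 270·exp(−0.04077·6) = 211.406 mg/L
Dose 5 (475 mg at t=12 h): 475·exp(−0.04077·3) = 420.311 mg/L
C(15) = 35.261 + 162.463 + 245.957 + 211.406 + 420.311 = 1075.399 mg/L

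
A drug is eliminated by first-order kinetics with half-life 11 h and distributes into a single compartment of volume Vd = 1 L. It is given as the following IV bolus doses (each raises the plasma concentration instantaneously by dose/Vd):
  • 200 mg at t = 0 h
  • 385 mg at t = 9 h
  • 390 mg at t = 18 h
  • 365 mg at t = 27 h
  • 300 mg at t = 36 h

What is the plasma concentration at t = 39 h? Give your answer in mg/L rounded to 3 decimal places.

598.791 mg/L

k = ln 2 / 11 = 0.06301 per h
Dose 1 (200 mg at t=0 h): 200·exp(−0.06301·39) = 17.129 mg/L
Dose 2 (385 mg at t=9 h): 385·exp(−0.06301·30) = 58.139 mg/L
Dose 3 (390 mg at t=18 h): 390·exp(−0.06301·21) = 103.842 mg/L
Dose 4 (365 mg at t=27 h): 365·exp(−0.06301·12) = 171.355 mg/L
Dose 5 (300 mg at t=36 h): 300·exp(−0.06301·3) = 248.326 mg/L
C(39) = 17.129 + 58.139 + 103.842 + 171.355 + 248.326 = 598.791 mg/L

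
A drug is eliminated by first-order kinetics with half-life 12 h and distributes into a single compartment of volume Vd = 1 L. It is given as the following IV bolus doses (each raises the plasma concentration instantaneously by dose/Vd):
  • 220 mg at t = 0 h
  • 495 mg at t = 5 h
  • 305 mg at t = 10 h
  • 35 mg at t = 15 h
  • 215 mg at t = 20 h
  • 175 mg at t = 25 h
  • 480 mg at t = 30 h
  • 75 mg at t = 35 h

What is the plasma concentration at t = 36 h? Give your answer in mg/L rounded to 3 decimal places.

k = ln 2 / 12 = 0.05776 per h
Dose 1 (220 mg at t=0 h): 220·exp(−0.05776·36) = 27.500 mg/L
Dose 2 (495 mg at t=5 h): 495·exp(−0.05776·31) = 82.593 mg/L
Dose 3 (305 mg at t=10 h): 305·exp(−0.05776·26) = 67.931 mg/L
Dose 4 (35 mg at t=15 h): 35·exp(−0.05776·21) = 10.406 mg/L
Dose 5 (215 mg at t=20 h): 215·exp(−0.05776·16) = 85.323 mg/L
Dose 6 (175 mg at t=25 h): 175·exp(−0.05776·11) = 92.703 mg/L
Dose 7 (480 mg at t=30 h): 480·exp(−0.05776·6) = 339.411 mg/L
Dose 8 (75 mg at t=35 h): 75·exp(−0.05776·1) = 70.791 mg/L
C(36) = 27.500 + 82.593 + 67.931 + 10.406 + 85.323 + 92.703 + 339.411 + 70.791 = 776.657 mg/L

776.657 mg/L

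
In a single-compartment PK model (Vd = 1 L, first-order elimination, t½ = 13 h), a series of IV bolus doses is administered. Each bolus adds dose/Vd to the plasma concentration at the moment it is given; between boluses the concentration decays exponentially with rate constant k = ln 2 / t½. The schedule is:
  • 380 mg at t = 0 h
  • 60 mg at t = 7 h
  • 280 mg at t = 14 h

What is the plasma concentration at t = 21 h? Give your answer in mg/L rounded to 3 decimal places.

k = ln 2 / 13 = 0.05332 per h
Dose 1 (380 mg at t=0 h): 380·exp(−0.05332·21) = 124.024 mg/L
Dose 2 (60 mg at t=7 h): 60·exp(−0.05332·14) = 28.442 mg/L
Dose 3 (280 mg at t=14 h): 280·exp(−0.05332·7) = 192.781 mg/L
C(21) = 124.024 + 28.442 + 192.781 = 345.247 mg/L

345.247 mg/L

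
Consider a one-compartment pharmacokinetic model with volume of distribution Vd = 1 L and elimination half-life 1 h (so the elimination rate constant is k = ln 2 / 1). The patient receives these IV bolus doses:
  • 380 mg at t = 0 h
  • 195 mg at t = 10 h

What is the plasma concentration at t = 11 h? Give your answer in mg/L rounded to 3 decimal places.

97.686 mg/L

k = ln 2 / 1 = 0.69315 per h
Dose 1 (380 mg at t=0 h): 380·exp(−0.69315·11) = 0.186 mg/L
Dose 2 (195 mg at t=10 h): 195·exp(−0.69315·1) = 97.500 mg/L
C(11) = 0.186 + 97.500 = 97.686 mg/L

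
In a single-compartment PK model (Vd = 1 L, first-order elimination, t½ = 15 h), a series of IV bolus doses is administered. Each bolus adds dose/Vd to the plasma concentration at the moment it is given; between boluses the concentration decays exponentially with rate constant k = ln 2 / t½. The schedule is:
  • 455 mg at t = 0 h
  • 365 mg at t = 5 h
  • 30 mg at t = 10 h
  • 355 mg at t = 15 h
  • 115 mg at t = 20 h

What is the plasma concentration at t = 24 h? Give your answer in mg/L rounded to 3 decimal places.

k = ln 2 / 15 = 0.04621 per h
Dose 1 (455 mg at t=0 h): 455·exp(−0.04621·24) = 150.094 mg/L
Dose 2 (365 mg at t=5 h): 365·exp(−0.04621·19) = 151.701 mg/L
Dose 3 (30 mg at t=10 h): 30·exp(−0.04621·14) = 15.709 mg/L
Dose 4 (355 mg at t=15 h): 355·exp(−0.04621·9) = 234.213 mg/L
Dose 5 (115 mg at t=20 h): 115·exp(−0.04621·4) = 95.592 mg/L
C(24) = 150.094 + 151.701 + 15.709 + 234.213 + 95.592 = 647.309 mg/L

647.309 mg/L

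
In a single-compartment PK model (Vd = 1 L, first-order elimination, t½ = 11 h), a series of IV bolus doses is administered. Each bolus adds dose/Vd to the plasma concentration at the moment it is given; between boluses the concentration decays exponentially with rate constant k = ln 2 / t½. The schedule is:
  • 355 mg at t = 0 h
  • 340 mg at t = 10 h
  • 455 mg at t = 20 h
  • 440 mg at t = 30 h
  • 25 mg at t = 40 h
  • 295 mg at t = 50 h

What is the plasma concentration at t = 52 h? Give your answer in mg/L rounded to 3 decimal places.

479.887 mg/L

k = ln 2 / 11 = 0.06301 per h
Dose 1 (355 mg at t=0 h): 355·exp(−0.06301·52) = 13.402 mg/L
Dose 2 (340 mg at t=10 h): 340·exp(−0.06301·42) = 24.104 mg/L
Dose 3 (455 mg at t=20 h): 455·exp(−0.06301·32) = 60.574 mg/L
Dose 4 (440 mg at t=30 h): 440·exp(−0.06301·22) = 110.000 mg/L
Dose 5 (25 mg at t=40 h): 25·exp(−0.06301·12) = 11.737 mg/L
Dose 6 (295 mg at t=50 h): 295·exp(−0.06301·2) = 260.069 mg/L
C(52) = 13.402 + 24.104 + 60.574 + 110.000 + 11.737 + 260.069 = 479.887 mg/L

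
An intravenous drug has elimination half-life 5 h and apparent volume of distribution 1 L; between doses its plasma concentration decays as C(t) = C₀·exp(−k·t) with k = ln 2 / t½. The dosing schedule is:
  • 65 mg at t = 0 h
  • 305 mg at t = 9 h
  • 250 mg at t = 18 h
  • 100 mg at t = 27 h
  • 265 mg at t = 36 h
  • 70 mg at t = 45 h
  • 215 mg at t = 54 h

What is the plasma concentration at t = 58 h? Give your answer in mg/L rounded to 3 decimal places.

k = ln 2 / 5 = 0.13863 per h
Dose 1 (65 mg at t=0 h): 65·exp(−0.13863·58) = 0.021 mg/L
Dose 2 (305 mg at t=9 h): 305·exp(−0.13863·49) = 0.342 mg/L
Dose 3 (250 mg at t=18 h): 250·exp(−0.13863·40) = 0.977 mg/L
Dose 4 (100 mg at t=27 h): 100·exp(−0.13863·31) = 1.360 mg/L
Dose 5 (265 mg at t=36 h): 265·exp(−0.13863·22) = 12.552 mg/L
Dose 6 (70 mg at t=45 h): 70·exp(−0.13863·13) = 11.546 mg/L
Dose 7 (215 mg at t=54 h): 215·exp(−0.13863·4) = 123.485 mg/L
C(58) = 0.021 + 0.342 + 0.977 + 1.360 + 12.552 + 11.546 + 123.485 = 150.283 mg/L

150.283 mg/L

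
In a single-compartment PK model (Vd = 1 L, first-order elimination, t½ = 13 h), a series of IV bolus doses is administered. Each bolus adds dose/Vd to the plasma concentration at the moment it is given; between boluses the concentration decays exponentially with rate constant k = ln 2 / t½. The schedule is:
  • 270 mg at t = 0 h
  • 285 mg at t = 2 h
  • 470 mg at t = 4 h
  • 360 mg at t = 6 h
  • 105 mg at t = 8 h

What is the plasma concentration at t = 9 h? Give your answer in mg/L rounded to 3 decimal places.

1129.662 mg/L

k = ln 2 / 13 = 0.05332 per h
Dose 1 (270 mg at t=0 h): 270·exp(−0.05332·9) = 167.093 mg/L
Dose 2 (285 mg at t=2 h): 285·exp(−0.05332·7) = 196.224 mg/L
Dose 3 (470 mg at t=4 h): 470·exp(−0.05332·5) = 360.012 mg/L
Dose 4 (360 mg at t=6 h): 360·exp(−0.05332·3) = 306.785 mg/L
Dose 5 (105 mg at t=8 h): 105·exp(−0.05332·1) = 99.548 mg/L
C(9) = 167.093 + 196.224 + 360.012 + 306.785 + 99.548 = 1129.662 mg/L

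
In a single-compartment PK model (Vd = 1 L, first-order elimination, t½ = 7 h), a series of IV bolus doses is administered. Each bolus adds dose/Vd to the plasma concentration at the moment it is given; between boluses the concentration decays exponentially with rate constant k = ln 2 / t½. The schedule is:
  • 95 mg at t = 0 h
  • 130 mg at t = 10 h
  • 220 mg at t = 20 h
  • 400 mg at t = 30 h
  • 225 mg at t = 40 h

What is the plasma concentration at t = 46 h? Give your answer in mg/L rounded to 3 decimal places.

227.683 mg/L

k = ln 2 / 7 = 0.09902 per h
Dose 1 (95 mg at t=0 h): 95·exp(−0.09902·46) = 0.999 mg/L
Dose 2 (130 mg at t=10 h): 130·exp(−0.09902·36) = 3.680 mg/L
Dose 3 (220 mg at t=20 h): 220·exp(−0.09902·26) = 16.761 mg/L
Dose 4 (400 mg at t=30 h): 400·exp(−0.09902·16) = 82.034 mg/L
Dose 5 (225 mg at t=40 h): 225·exp(−0.09902·6) = 124.210 mg/L
C(46) = 0.999 + 3.680 + 16.761 + 82.034 + 124.210 = 227.683 mg/L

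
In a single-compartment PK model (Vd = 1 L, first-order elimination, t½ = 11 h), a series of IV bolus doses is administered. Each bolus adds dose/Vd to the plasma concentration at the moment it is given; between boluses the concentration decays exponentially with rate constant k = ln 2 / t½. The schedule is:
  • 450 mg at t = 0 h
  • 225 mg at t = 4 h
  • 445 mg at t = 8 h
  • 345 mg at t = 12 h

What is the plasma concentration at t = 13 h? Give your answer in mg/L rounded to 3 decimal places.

974.634 mg/L

k = ln 2 / 11 = 0.06301 per h
Dose 1 (450 mg at t=0 h): 450·exp(−0.06301·13) = 198.358 mg/L
Dose 2 (225 mg at t=4 h): 225·exp(−0.06301·9) = 127.610 mg/L
Dose 3 (445 mg at t=8 h): 445·exp(−0.06301·5) = 324.734 mg/L
Dose 4 (345 mg at t=12 h): 345·exp(−0.06301·1) = 323.931 mg/L
C(13) = 198.358 + 127.610 + 324.734 + 323.931 = 974.634 mg/L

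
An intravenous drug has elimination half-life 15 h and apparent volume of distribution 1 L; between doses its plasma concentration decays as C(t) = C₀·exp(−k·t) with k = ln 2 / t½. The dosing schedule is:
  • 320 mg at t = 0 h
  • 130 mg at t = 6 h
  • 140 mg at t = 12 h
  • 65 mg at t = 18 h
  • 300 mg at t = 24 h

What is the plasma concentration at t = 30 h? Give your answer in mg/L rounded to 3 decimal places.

k = ln 2 / 15 = 0.04621 per h
Dose 1 (320 mg at t=0 h): 320·exp(−0.04621·30) = 80.000 mg/L
Dose 2 (130 mg at t=6 h): 130·exp(−0.04621·24) = 42.884 mg/L
Dose 3 (140 mg at t=12 h): 140·exp(−0.04621·18) = 60.939 mg/L
Dose 4 (65 mg at t=18 h): 65·exp(−0.04621·12) = 37.333 mg/L
Dose 5 (300 mg at t=24 h): 300·exp(−0.04621·6) = 227.357 mg/L
C(30) = 80.000 + 42.884 + 60.939 + 37.333 + 227.357 = 448.513 mg/L

448.513 mg/L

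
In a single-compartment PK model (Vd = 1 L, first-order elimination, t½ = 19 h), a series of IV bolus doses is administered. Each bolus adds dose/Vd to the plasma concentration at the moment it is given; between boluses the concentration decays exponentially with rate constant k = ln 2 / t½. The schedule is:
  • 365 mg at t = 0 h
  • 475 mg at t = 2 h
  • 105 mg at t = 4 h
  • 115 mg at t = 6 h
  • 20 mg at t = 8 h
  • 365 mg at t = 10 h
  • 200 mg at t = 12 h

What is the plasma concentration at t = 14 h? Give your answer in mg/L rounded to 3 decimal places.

k = ln 2 / 19 = 0.03648 per h
Dose 1 (365 mg at t=0 h): 365·exp(−0.03648·14) = 219.019 mg/L
Dose 2 (475 mg at t=2 h): 475·exp(−0.03648·12) = 306.598 mg/L
Dose 3 (105 mg at t=4 h): 105·exp(−0.03648·10) = 72.904 mg/L
Dose 4 (115 mg at t=6 h): 115·exp(−0.03648·8) = 85.891 mg/L
Dose 5 (20 mg at t=8 h): 20·exp(−0.03648·6) = 16.068 mg/L
Dose 6 (365 mg at t=10 h): 365·exp(−0.03648·4) = 315.441 mg/L
Dose 7 (200 mg at t=12 h): 200·exp(−0.03648·2) = 185.927 mg/L
C(14) = 219.019 + 306.598 + 72.904 + 85.891 + 16.068 + 315.441 + 185.927 = 1201.848 mg/L

1201.848 mg/L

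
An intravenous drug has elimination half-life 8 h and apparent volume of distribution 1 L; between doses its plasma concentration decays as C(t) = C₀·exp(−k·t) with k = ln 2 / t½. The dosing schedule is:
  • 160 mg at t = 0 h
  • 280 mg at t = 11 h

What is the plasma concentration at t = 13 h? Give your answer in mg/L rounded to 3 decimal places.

k = ln 2 / 8 = 0.08664 per h
Dose 1 (160 mg at t=0 h): 160·exp(−0.08664·13) = 51.874 mg/L
Dose 2 (280 mg at t=11 h): 280·exp(−0.08664·2) = 235.451 mg/L
C(13) = 51.874 + 235.451 = 287.325 mg/L

287.325 mg/L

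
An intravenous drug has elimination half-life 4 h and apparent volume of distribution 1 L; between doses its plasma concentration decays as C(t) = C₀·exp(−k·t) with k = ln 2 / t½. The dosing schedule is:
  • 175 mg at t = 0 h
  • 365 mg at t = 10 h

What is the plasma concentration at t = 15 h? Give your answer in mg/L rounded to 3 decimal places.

166.471 mg/L

k = ln 2 / 4 = 0.17329 per h
Dose 1 (175 mg at t=0 h): 175·exp(−0.17329·15) = 13.007 mg/L
Dose 2 (365 mg at t=10 h): 365·exp(−0.17329·5) = 153.464 mg/L
C(15) = 13.007 + 153.464 = 166.471 mg/L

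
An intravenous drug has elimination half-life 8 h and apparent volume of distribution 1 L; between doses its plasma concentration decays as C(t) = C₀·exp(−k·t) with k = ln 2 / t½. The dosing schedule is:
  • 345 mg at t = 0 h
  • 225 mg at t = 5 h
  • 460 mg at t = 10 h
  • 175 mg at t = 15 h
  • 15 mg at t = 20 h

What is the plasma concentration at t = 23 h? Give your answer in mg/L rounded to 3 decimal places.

k = ln 2 / 8 = 0.08664 per h
Dose 1 (345 mg at t=0 h): 345·exp(−0.08664·23) = 47.028 mg/L
Dose 2 (225 mg at t=5 h): 225·exp(−0.08664·18) = 47.300 mg/L
Dose 3 (460 mg at t=10 h): 460·exp(−0.08664·13) = 149.137 mg/L
Dose 4 (175 mg at t=15 h): 175·exp(−0.08664·8) = 87.500 mg/L
Dose 5 (15 mg at t=20 h): 15·exp(−0.08664·3) = 11.567 mg/L
C(23) = 47.028 + 47.300 + 149.137 + 87.500 + 11.567 = 342.532 mg/L

342.532 mg/L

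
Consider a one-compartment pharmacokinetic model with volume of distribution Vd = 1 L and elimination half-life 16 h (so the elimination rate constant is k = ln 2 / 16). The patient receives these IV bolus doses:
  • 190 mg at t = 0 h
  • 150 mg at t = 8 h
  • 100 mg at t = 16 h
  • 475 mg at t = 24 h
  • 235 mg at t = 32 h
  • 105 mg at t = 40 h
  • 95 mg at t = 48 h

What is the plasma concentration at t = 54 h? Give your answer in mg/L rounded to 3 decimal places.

408.648 mg/L

k = ln 2 / 16 = 0.04332 per h
Dose 1 (190 mg at t=0 h): 190·exp(−0.04332·54) = 18.314 mg/L
Dose 2 (150 mg at t=8 h): 150·exp(−0.04332·46) = 20.447 mg/L
Dose 3 (100 mg at t=16 h): 100·exp(−0.04332·38) = 19.278 mg/L
Dose 4 (475 mg at t=24 h): 475·exp(−0.04332·30) = 129.498 mg/L
Dose 5 (235 mg at t=32 h): 235·exp(−0.04332·22) = 90.605 mg/L
Dose 6 (105 mg at t=40 h): 105·exp(−0.04332·14) = 57.252 mg/L
Dose 7 (95 mg at t=48 h): 95·exp(−0.04332·6) = 73.255 mg/L
C(54) = 18.314 + 20.447 + 19.278 + 129.498 + 90.605 + 57.252 + 73.255 = 408.648 mg/L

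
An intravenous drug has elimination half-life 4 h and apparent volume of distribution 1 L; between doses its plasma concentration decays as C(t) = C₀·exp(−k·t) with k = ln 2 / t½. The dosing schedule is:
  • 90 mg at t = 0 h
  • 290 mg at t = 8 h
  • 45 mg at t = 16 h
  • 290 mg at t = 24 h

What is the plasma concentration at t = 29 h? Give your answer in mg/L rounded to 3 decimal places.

134.872 mg/L

k = ln 2 / 4 = 0.17329 per h
Dose 1 (90 mg at t=0 h): 90·exp(−0.17329·29) = 0.591 mg/L
Dose 2 (290 mg at t=8 h): 290·exp(−0.17329·21) = 7.621 mg/L
Dose 3 (45 mg at t=16 h): 45·exp(−0.17329·13) = 4.730 mg/L
Dose 4 (290 mg at t=24 h): 290·exp(−0.17329·5) = 121.930 mg/L
C(29) = 0.591 + 7.621 + 4.730 + 121.930 = 134.872 mg/L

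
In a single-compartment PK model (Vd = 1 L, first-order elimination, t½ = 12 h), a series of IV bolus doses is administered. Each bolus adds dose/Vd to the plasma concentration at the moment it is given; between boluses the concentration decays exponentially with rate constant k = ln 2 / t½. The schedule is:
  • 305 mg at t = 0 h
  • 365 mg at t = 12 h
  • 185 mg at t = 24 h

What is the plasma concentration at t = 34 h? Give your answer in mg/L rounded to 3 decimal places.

k = ln 2 / 12 = 0.05776 per h
Dose 1 (305 mg at t=0 h): 305·exp(−0.05776·34) = 42.794 mg/L
Dose 2 (365 mg at t=12 h): 365·exp(−0.05776·22) = 102.425 mg/L
Dose 3 (185 mg at t=24 h): 185·exp(−0.05776·10) = 103.828 mg/L
C(34) = 42.794 + 102.425 + 103.828 = 249.046 mg/L

249.046 mg/L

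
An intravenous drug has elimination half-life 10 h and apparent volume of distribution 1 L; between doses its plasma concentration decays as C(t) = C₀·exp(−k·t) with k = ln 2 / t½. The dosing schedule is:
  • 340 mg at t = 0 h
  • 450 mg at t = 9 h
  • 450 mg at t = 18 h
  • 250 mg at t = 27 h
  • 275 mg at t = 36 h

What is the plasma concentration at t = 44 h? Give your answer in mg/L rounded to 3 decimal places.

364.994 mg/L

k = ln 2 / 10 = 0.06931 per h
Dose 1 (340 mg at t=0 h): 340·exp(−0.06931·44) = 16.104 mg/L
Dose 2 (450 mg at t=9 h): 450·exp(−0.06931·35) = 39.775 mg/L
Dose 3 (450 mg at t=18 h): 450·exp(−0.06931·26) = 74.222 mg/L
Dose 4 (250 mg at t=27 h): 250·exp(−0.06931·17) = 76.947 mg/L
Dose 5 (275 mg at t=36 h): 275·exp(−0.06931·8) = 157.946 mg/L
C(44) = 16.104 + 39.775 + 74.222 + 76.947 + 157.946 = 364.994 mg/L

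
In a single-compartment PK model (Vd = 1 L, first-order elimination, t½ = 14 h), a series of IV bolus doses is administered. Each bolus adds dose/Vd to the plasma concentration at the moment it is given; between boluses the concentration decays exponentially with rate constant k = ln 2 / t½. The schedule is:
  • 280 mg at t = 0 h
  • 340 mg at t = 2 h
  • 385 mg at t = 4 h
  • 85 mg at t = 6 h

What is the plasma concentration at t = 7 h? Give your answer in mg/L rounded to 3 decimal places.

876.185 mg/L

k = ln 2 / 14 = 0.04951 per h
Dose 1 (280 mg at t=0 h): 280·exp(−0.04951·7) = 197.990 mg/L
Dose 2 (340 mg at t=2 h): 340·exp(−0.04951·5) = 265.441 mg/L
Dose 3 (385 mg at t=4 h): 385·exp(−0.04951·3) = 331.860 mg/L
Dose 4 (85 mg at t=6 h): 85·exp(−0.04951·1) = 80.894 mg/L
C(7) = 197.990 + 265.441 + 331.860 + 80.894 = 876.185 mg/L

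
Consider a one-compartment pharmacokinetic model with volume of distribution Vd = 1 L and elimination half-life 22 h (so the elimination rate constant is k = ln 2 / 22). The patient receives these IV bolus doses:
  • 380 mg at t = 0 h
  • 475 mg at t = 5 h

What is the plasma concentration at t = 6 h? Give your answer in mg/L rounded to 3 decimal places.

k = ln 2 / 22 = 0.03151 per h
Dose 1 (380 mg at t=0 h): 380·exp(−0.03151·6) = 314.546 mg/L
Dose 2 (475 mg at t=5 h): 475·exp(−0.03151·1) = 460.268 mg/L
C(6) = 314.546 + 460.268 = 774.814 mg/L

774.814 mg/L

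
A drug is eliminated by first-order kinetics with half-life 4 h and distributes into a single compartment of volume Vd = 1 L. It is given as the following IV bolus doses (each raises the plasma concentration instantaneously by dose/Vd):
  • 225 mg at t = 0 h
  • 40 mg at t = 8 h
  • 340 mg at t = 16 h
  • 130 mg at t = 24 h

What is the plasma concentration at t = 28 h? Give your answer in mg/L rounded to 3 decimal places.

k = ln 2 / 4 = 0.17329 per h
Dose 1 (225 mg at t=0 h): 225·exp(−0.17329·28) = 1.758 mg/L
Dose 2 (40 mg at t=8 h): 40·exp(−0.17329·20) = 1.250 mg/L
Dose 3 (340 mg at t=16 h): 340·exp(−0.17329·12) = 42.500 mg/L
Dose 4 (130 mg at t=24 h): 130·exp(−0.17329·4) = 65.000 mg/L
C(28) = 1.758 + 1.250 + 42.500 + 65.000 = 110.508 mg/L

110.508 mg/L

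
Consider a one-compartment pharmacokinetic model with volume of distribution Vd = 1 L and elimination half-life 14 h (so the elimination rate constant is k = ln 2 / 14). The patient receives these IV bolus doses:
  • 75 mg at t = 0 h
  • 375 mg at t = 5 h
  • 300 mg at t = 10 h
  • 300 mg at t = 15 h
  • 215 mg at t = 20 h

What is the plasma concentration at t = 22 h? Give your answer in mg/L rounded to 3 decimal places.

k = ln 2 / 14 = 0.04951 per h
Dose 1 (75 mg at t=0 h): 75·exp(−0.04951·22) = 25.236 mg/L
Dose 2 (375 mg at t=5 h): 375·exp(−0.04951·17) = 161.620 mg/L
Dose 3 (300 mg at t=10 h): 300·exp(−0.04951·12) = 165.613 mg/L
Dose 4 (300 mg at t=15 h): 300·exp(−0.04951·7) = 212.132 mg/L
Dose 5 (215 mg at t=20 h): 215·exp(−0.04951·2) = 194.731 mg/L
C(22) = 25.236 + 161.620 + 165.613 + 212.132 + 194.731 = 759.332 mg/L

759.332 mg/L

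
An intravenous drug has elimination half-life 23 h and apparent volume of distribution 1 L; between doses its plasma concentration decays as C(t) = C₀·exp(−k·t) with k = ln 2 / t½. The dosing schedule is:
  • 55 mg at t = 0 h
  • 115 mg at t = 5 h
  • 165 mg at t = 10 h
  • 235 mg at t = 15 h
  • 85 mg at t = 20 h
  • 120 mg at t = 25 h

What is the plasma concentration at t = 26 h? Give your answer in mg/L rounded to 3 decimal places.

k = ln 2 / 23 = 0.03014 per h
Dose 1 (55 mg at t=0 h): 55·exp(−0.03014·26) = 25.123 mg/L
Dose 2 (115 mg at t=5 h): 115·exp(−0.03014·21) = 61.072 mg/L
Dose 3 (165 mg at t=10 h): 165·exp(−0.03014·16) = 101.876 mg/L
Dose 4 (235 mg at t=15 h): 235·exp(−0.03014·11) = 168.693 mg/L
Dose 5 (85 mg at t=20 h): 85·exp(−0.03014·6) = 70.940 mg/L
Dose 6 (120 mg at t=25 h): 120·exp(−0.03014·1) = 116.438 mg/L
C(26) = 25.123 + 61.072 + 101.876 + 168.693 + 70.940 + 116.438 = 544.141 mg/L

544.141 mg/L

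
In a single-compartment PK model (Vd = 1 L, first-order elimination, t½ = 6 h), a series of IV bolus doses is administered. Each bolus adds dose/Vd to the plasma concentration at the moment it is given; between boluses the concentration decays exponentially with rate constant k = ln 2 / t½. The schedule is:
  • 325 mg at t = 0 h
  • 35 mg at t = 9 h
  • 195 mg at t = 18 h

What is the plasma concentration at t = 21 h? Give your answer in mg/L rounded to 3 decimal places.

k = ln 2 / 6 = 0.11552 per h
Dose 1 (325 mg at t=0 h): 325·exp(−0.11552·21) = 28.726 mg/L
Dose 2 (35 mg at t=9 h): 35·exp(−0.11552·12) = 8.750 mg/L
Dose 3 (195 mg at t=18 h): 195·exp(−0.11552·3) = 137.886 mg/L
C(21) = 28.726 + 8.750 + 137.886 = 175.362 mg/L

175.362 mg/L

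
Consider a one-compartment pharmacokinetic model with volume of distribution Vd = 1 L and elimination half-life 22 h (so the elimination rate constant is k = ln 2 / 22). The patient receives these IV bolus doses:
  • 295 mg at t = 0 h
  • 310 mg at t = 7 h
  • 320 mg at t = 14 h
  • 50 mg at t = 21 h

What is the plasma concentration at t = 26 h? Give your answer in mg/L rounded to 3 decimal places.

562.369 mg/L

k = ln 2 / 22 = 0.03151 per h
Dose 1 (295 mg at t=0 h): 295·exp(−0.03151·26) = 130.035 mg/L
Dose 2 (310 mg at t=7 h): 310·exp(−0.03151·19) = 170.365 mg/L
Dose 3 (320 mg at t=14 h): 320·exp(−0.03151·12) = 219.256 mg/L
Dose 4 (50 mg at t=21 h): 50·exp(−0.03151·5) = 42.712 mg/L
C(26) = 130.035 + 170.365 + 219.256 + 42.712 = 562.369 mg/L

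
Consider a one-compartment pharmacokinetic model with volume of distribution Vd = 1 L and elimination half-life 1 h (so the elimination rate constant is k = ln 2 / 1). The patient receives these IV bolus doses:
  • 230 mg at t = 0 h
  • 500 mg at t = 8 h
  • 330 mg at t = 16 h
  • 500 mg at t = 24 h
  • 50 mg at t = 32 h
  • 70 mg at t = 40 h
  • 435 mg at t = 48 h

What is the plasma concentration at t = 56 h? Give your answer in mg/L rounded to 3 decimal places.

k = ln 2 / 1 = 0.69315 per h
Dose 1 (230 mg at t=0 h): 230·exp(−0.69315·56) = 0.000 mg/L
Dose 2 (500 mg at t=8 h): 500·exp(−0.69315·48) = 0.000 mg/L
Dose 3 (330 mg at t=16 h): 330·exp(−0.69315·40) = 0.000 mg/L
Dose 4 (500 mg at t=24 h): 500·exp(−0.69315·32) = 0.000 mg/L
Dose 5 (50 mg at t=32 h): 50·exp(−0.69315·24) = 0.000 mg/L
Dose 6 (70 mg at t=40 h): 70·exp(−0.69315·16) = 0.001 mg/L
Dose 7 (435 mg at t=48 h): 435·exp(−0.69315·8) = 1.699 mg/L
C(56) = 0.000 + 0.000 + 0.000 + 0.000 + 0.000 + 0.001 + 1.699 = 1.700 mg/L

1.700 mg/L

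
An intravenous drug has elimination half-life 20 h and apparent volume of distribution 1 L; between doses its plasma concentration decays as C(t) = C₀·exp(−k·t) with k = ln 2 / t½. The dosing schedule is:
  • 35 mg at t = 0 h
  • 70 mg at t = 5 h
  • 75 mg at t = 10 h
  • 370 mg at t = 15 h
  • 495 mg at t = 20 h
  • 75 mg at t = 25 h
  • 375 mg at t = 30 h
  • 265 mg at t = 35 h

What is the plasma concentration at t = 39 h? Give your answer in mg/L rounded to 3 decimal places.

k = ln 2 / 20 = 0.03466 per h
Dose 1 (35 mg at t=0 h): 35·exp(−0.03466·39) = 9.059 mg/L
Dose 2 (70 mg at t=5 h): 70·exp(−0.03466·34) = 21.545 mg/L
Dose 3 (75 mg at t=10 h): 75·exp(−0.03466·29) = 27.452 mg/L
Dose 4 (370 mg at t=15 h): 370·exp(−0.03466·24) = 161.052 mg/L
Dose 5 (495 mg at t=20 h): 495·exp(−0.03466·19) = 256.228 mg/L
Dose 6 (75 mg at t=25 h): 75·exp(−0.03466·14) = 46.168 mg/L
Dose 7 (375 mg at t=30 h): 375·exp(−0.03466·9) = 274.516 mg/L
Dose 8 (265 mg at t=35 h): 265·exp(−0.03466·4) = 230.696 mg/L
C(39) = 9.059 + 21.545 + 27.452 + 161.052 + 256.228 + 46.168 + 274.516 + 230.696 = 1026.715 mg/L

1026.715 mg/L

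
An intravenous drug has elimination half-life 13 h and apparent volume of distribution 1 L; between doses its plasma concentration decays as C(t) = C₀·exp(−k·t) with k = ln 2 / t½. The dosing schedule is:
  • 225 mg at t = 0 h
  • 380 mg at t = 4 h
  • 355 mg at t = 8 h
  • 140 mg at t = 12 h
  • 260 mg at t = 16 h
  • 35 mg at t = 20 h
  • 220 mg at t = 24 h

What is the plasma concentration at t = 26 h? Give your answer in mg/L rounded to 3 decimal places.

k = ln 2 / 13 = 0.05332 per h
Dose 1 (225 mg at t=0 h): 225·exp(−0.05332·26) = 56.250 mg/L
Dose 2 (380 mg at t=4 h): 380·exp(−0.05332·22) = 117.584 mg/L
Dose 3 (355 mg at t=8 h): 355·exp(−0.05332·18) = 135.962 mg/L
Dose 4 (140 mg at t=12 h): 140·exp(−0.05332·14) = 66.365 mg/L
Dose 5 (260 mg at t=16 h): 260·exp(−0.05332·10) = 152.550 mg/L
Dose 6 (35 mg at t=20 h): 35·exp(−0.05332·6) = 25.417 mg/L
Dose 7 (220 mg at t=24 h): 220·exp(−0.05332·2) = 197.747 mg/L
C(26) = 56.250 + 117.584 + 135.962 + 66.365 + 152.550 + 25.417 + 197.747 = 751.876 mg/L

751.876 mg/L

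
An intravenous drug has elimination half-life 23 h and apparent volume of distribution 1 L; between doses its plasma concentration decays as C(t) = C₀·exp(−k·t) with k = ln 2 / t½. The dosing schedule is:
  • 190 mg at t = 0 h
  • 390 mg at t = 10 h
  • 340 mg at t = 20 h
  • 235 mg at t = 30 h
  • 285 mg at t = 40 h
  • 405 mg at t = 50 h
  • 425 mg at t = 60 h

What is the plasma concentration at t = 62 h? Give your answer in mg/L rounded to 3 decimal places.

k = ln 2 / 23 = 0.03014 per h
Dose 1 (190 mg at t=0 h): 190·exp(−0.03014·62) = 29.328 mg/L
Dose 2 (390 mg at t=10 h): 390·exp(−0.03014·52) = 81.372 mg/L
Dose 3 (340 mg at t=20 h): 340·exp(−0.03014·42) = 95.890 mg/L
Dose 4 (235 mg at t=30 h): 235·exp(−0.03014·32) = 89.587 mg/L
Dose 5 (285 mg at t=40 h): 285·exp(−0.03014·22) = 146.860 mg/L
Dose 6 (405 mg at t=50 h): 405·exp(−0.03014·12) = 282.095 mg/L
Dose 7 (425 mg at t=60 h): 425·exp(−0.03014·2) = 400.140 mg/L
C(62) = 29.328 + 81.372 + 95.890 + 89.587 + 146.860 + 282.095 + 400.140 = 1125.272 mg/L

1125.272 mg/L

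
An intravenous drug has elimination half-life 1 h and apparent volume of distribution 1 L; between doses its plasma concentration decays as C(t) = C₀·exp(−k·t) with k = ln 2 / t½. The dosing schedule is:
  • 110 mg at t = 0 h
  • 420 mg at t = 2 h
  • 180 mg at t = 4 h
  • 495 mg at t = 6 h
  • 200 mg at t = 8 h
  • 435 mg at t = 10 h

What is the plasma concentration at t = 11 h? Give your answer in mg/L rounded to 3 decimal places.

260.249 mg/L

k = ln 2 / 1 = 0.69315 per h
Dose 1 (110 mg at t=0 h): 110·exp(−0.69315·11) = 0.054 mg/L
Dose 2 (420 mg at t=2 h): 420·exp(−0.69315·9) = 0.820 mg/L
Dose 3 (180 mg at t=4 h): 180·exp(−0.69315·7) = 1.406 mg/L
Dose 4 (495 mg at t=6 h): 495·exp(−0.69315·5) = 15.469 mg/L
Dose 5 (200 mg at t=8 h): 200·exp(−0.69315·3) = 25.000 mg/L
Dose 6 (435 mg at t=10 h): 435·exp(−0.69315·1) = 217.500 mg/L
C(11) = 0.054 + 0.820 + 1.406 + 15.469 + 25.000 + 217.500 = 260.249 mg/L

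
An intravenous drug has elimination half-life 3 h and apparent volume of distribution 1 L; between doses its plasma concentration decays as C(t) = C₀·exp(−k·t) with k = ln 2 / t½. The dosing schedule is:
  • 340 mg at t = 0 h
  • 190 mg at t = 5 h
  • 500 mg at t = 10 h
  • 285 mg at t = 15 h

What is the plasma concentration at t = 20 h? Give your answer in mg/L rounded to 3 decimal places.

k = ln 2 / 3 = 0.23105 per h
Dose 1 (340 mg at t=0 h): 340·exp(−0.23105·20) = 3.347 mg/L
Dose 2 (190 mg at t=5 h): 190·exp(−0.23105·15) = 5.938 mg/L
Dose 3 (500 mg at t=10 h): 500·exp(−0.23105·10) = 49.606 mg/L
Dose 4 (285 mg at t=15 h): 285·exp(−0.23105·5) = 89.769 mg/L
C(20) = 3.347 + 5.938 + 49.606 + 89.769 = 148.660 mg/L

148.660 mg/L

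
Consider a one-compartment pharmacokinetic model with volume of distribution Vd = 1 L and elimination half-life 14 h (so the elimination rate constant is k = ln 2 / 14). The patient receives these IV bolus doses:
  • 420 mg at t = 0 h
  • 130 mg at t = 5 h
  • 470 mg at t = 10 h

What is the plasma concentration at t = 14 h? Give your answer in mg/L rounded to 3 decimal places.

k = ln 2 / 14 = 0.04951 per h
Dose 1 (420 mg at t=0 h): 420·exp(−0.04951·14) = 210.000 mg/L
Dose 2 (130 mg at t=5 h): 130·exp(−0.04951·9) = 83.258 mg/L
Dose 3 (470 mg at t=10 h): 470·exp(−0.04951·4) = 385.558 mg/L
C(14) = 210.000 + 83.258 + 385.558 = 678.815 mg/L

678.815 mg/L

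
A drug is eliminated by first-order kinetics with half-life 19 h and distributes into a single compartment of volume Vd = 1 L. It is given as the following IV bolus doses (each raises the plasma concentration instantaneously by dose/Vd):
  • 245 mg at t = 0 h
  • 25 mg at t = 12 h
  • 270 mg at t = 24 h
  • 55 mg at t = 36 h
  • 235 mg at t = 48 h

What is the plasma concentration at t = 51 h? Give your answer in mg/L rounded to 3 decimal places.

k = ln 2 / 19 = 0.03648 per h
Dose 1 (245 mg at t=0 h): 245·exp(−0.03648·51) = 38.119 mg/L
Dose 2 (25 mg at t=12 h): 25·exp(−0.03648·39) = 6.026 mg/L
Dose 3 (270 mg at t=24 h): 270·exp(−0.03648·27) = 100.829 mg/L
Dose 4 (55 mg at t=36 h): 55·exp(−0.03648·15) = 31.821 mg/L
Dose 5 (235 mg at t=48 h): 235·exp(−0.03648·3) = 210.638 mg/L
C(51) = 38.119 + 6.026 + 100.829 + 31.821 + 210.638 = 387.432 mg/L

387.432 mg/L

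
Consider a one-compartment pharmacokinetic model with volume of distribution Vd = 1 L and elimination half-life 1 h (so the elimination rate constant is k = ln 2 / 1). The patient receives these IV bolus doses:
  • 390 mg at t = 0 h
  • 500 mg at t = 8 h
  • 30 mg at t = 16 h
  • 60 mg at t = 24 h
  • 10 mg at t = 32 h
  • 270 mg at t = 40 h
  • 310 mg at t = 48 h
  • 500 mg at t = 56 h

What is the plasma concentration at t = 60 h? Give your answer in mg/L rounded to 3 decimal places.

31.326 mg/L

k = ln 2 / 1 = 0.69315 per h
Dose 1 (390 mg at t=0 h): 390·exp(−0.69315·60) = 0.000 mg/L
Dose 2 (500 mg at t=8 h): 500·exp(−0.69315·52) = 0.000 mg/L
Dose 3 (30 mg at t=16 h): 30·exp(−0.69315·44) = 0.000 mg/L
Dose 4 (60 mg at t=24 h): 60·exp(−0.69315·36) = 0.000 mg/L
Dose 5 (10 mg at t=32 h): 10·exp(−0.69315·28) = 0.000 mg/L
Dose 6 (270 mg at t=40 h): 270·exp(−0.69315·20) = 0.000 mg/L
Dose 7 (310 mg at t=48 h): 310·exp(−0.69315·12) = 0.076 mg/L
Dose 8 (500 mg at t=56 h): 500·exp(−0.69315·4) = 31.250 mg/L
C(60) = 0.000 + 0.000 + 0.000 + 0.000 + 0.000 + 0.000 + 0.076 + 31.250 = 31.326 mg/L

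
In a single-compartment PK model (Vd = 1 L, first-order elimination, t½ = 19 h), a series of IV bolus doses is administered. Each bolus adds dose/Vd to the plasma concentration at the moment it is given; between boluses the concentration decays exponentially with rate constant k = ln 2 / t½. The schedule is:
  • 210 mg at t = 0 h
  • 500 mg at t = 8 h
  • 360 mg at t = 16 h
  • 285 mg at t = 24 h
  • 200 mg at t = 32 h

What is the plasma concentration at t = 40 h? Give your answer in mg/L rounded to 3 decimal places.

k = ln 2 / 19 = 0.03648 per h
Dose 1 (210 mg at t=0 h): 210·exp(−0.03648·40) = 48.806 mg/L
Dose 2 (500 mg at t=8 h): 500·exp(−0.03648·32) = 155.587 mg/L
Dose 3 (360 mg at t=16 h): 360·exp(−0.03648·24) = 149.987 mg/L
Dose 4 (285 mg at t=24 h): 285·exp(−0.03648·16) = 158.981 mg/L
Dose 5 (200 mg at t=32 h): 200·exp(−0.03648·8) = 149.376 mg/L
C(40) = 48.806 + 155.587 + 149.987 + 158.981 + 149.376 = 662.737 mg/L

662.737 mg/L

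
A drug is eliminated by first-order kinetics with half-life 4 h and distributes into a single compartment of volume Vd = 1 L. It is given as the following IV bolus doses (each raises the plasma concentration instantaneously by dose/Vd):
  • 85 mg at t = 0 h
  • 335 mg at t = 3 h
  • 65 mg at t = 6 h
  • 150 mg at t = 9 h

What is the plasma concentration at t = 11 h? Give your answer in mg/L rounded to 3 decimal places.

k = ln 2 / 4 = 0.17329 per h
Dose 1 (85 mg at t=0 h): 85·exp(−0.17329·11) = 12.635 mg/L
Dose 2 (335 mg at t=3 h): 335·exp(−0.17329·8) = 83.750 mg/L
Dose 3 (65 mg at t=6 h): 65·exp(−0.17329·5) = 27.329 mg/L
Dose 4 (150 mg at t=9 h): 150·exp(−0.17329·2) = 106.066 mg/L
C(11) = 12.635 + 83.750 + 27.329 + 106.066 = 229.780 mg/L

229.780 mg/L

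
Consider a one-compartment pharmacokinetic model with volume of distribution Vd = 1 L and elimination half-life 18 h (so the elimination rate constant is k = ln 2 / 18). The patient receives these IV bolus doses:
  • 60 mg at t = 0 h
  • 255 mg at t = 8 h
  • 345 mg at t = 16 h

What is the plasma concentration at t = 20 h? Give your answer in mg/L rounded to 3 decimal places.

k = ln 2 / 18 = 0.03851 per h
Dose 1 (60 mg at t=0 h): 60·exp(−0.03851·20) = 27.776 mg/L
Dose 2 (255 mg at t=8 h): 255·exp(−0.03851·12) = 160.640 mg/L
Dose 3 (345 mg at t=16 h): 345·exp(−0.03851·4) = 295.749 mg/L
C(20) = 27.776 + 160.640 + 295.749 = 484.165 mg/L

484.165 mg/L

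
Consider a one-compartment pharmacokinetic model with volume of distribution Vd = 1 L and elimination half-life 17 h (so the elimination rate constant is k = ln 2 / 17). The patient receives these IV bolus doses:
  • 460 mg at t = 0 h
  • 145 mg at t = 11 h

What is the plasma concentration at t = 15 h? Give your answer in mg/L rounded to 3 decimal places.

k = ln 2 / 17 = 0.04077 per h
Dose 1 (460 mg at t=0 h): 460·exp(−0.04077·15) = 249.542 mg/L
Dose 2 (145 mg at t=11 h): 145·exp(−0.04077·4) = 123.179 mg/L
C(15) = 249.542 + 123.179 = 372.721 mg/L

372.721 mg/L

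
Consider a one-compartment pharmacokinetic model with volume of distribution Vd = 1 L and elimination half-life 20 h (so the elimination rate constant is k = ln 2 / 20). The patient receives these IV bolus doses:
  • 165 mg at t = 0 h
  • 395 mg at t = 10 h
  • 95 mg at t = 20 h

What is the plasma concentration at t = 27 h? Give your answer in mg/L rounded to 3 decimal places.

k = ln 2 / 20 = 0.03466 per h
Dose 1 (165 mg at t=0 h): 165·exp(−0.03466·27) = 64.728 mg/L
Dose 2 (395 mg at t=10 h): 395·exp(−0.03466·17) = 219.140 mg/L
Dose 3 (95 mg at t=20 h): 95·exp(−0.03466·7) = 74.535 mg/L
C(27) = 64.728 + 219.140 + 74.535 = 358.404 mg/L

358.404 mg/L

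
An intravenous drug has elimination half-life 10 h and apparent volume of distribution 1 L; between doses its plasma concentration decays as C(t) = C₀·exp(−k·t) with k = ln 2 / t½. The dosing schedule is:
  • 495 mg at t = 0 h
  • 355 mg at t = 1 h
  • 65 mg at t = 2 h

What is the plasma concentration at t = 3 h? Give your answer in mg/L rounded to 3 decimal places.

771.758 mg/L

k = ln 2 / 10 = 0.06931 per h
Dose 1 (495 mg at t=0 h): 495·exp(−0.06931·3) = 402.065 mg/L
Dose 2 (355 mg at t=1 h): 355·exp(−0.06931·2) = 309.045 mg/L
Dose 3 (65 mg at t=2 h): 65·exp(−0.06931·1) = 60.647 mg/L
C(3) = 402.065 + 309.045 + 60.647 = 771.758 mg/L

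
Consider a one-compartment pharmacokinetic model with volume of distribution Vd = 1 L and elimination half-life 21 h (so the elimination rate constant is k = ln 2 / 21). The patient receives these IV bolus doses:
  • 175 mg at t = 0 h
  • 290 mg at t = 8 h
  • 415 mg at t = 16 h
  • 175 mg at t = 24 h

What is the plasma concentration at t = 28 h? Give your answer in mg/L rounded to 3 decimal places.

651.944 mg/L

k = ln 2 / 21 = 0.03301 per h
Dose 1 (175 mg at t=0 h): 175·exp(−0.03301·28) = 69.449 mg/L
Dose 2 (290 mg at t=8 h): 290·exp(−0.03301·20) = 149.866 mg/L
Dose 3 (415 mg at t=16 h): 415·exp(−0.03301·12) = 279.274 mg/L
Dose 4 (175 mg at t=24 h): 175·exp(−0.03301·4) = 153.355 mg/L
C(28) = 69.449 + 149.866 + 279.274 + 153.355 = 651.944 mg/L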